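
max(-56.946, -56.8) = -56.8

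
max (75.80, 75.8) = 75.8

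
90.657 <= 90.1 False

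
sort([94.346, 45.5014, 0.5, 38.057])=[0.5, 38.057, 45.5014, 94.346]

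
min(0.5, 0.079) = 0.079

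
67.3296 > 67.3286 True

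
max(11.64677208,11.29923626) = 11.64677208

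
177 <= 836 True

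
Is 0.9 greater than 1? No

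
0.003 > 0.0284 False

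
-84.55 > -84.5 False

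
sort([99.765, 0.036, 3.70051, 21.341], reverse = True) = [99.765, 21.341, 3.70051, 0.036]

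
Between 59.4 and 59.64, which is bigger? 59.64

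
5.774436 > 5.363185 True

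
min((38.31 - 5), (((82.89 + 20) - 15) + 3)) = 33.31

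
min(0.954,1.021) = 0.954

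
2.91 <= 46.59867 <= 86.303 True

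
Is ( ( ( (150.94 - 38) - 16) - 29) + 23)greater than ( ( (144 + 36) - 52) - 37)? No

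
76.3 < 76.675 True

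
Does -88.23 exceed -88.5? Yes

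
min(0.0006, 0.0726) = 0.0006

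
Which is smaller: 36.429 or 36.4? 36.4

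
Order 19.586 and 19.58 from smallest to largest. 19.58, 19.586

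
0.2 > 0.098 True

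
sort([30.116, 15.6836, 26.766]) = [15.6836, 26.766, 30.116]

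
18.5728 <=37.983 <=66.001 True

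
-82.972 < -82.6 True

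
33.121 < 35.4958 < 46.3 True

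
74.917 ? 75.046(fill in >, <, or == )<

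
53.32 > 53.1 True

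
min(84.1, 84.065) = 84.065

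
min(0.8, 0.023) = 0.023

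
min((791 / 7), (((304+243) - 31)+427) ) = 113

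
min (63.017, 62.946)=62.946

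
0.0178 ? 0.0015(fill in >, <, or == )>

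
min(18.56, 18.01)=18.01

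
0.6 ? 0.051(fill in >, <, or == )>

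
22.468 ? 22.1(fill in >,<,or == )>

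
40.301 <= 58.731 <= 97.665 True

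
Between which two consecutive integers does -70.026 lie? -71 and -70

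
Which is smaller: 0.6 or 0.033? 0.033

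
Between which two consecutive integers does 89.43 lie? 89 and 90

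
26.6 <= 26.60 True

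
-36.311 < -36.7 False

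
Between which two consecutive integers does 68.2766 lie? 68 and 69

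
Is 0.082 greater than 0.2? No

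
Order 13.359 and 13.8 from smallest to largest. 13.359, 13.8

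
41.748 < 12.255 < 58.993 False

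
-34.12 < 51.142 True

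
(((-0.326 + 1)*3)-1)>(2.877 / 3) True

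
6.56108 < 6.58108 True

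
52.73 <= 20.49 False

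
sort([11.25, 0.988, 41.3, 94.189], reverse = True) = [94.189, 41.3, 11.25, 0.988]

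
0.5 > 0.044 True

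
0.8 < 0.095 False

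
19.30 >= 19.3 True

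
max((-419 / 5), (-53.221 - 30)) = -83.221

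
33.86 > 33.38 True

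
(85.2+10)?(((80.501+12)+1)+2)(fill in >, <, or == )<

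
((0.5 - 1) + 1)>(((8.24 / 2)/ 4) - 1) True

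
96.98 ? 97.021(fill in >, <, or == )<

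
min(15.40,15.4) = 15.40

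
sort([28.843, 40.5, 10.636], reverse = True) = [40.5, 28.843, 10.636]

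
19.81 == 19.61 False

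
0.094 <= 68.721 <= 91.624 True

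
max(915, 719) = 915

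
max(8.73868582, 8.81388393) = 8.81388393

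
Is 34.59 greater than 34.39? Yes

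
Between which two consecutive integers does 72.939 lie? 72 and 73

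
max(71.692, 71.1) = 71.692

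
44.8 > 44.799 True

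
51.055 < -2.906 False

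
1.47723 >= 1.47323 True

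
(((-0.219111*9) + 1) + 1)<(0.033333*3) True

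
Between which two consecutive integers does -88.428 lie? -89 and -88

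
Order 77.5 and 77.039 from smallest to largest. 77.039, 77.5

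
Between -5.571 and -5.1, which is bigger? -5.1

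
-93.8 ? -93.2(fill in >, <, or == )<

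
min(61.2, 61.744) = 61.2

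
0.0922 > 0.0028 True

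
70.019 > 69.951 True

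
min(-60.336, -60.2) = -60.336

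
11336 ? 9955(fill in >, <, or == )>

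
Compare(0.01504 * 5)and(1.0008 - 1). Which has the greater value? (0.01504 * 5)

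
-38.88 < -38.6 True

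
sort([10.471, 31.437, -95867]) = [-95867, 10.471, 31.437]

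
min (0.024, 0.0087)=0.0087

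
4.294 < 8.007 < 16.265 True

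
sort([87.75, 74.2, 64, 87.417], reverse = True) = [87.75, 87.417, 74.2, 64]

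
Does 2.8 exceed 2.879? No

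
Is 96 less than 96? No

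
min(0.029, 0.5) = 0.029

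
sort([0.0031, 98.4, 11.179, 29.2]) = [0.0031, 11.179, 29.2, 98.4]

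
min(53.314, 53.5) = 53.314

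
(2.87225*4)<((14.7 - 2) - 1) True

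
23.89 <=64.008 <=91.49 True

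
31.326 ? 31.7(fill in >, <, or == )<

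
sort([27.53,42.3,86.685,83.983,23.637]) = [23.637,27.53,42.3,83.983,86.685]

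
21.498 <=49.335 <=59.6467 True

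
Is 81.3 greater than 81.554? No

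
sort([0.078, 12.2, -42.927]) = [-42.927, 0.078, 12.2]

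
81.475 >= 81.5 False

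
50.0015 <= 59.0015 True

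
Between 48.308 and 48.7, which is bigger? 48.7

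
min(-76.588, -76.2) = -76.588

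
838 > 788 True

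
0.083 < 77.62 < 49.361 False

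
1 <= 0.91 False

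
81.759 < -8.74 False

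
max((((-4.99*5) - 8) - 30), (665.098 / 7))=95.014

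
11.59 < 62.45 True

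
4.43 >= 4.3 True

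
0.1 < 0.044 False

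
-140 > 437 False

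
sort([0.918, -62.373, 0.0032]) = [-62.373, 0.0032, 0.918]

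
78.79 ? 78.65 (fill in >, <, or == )>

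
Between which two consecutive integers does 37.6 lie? 37 and 38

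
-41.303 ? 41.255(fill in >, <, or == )<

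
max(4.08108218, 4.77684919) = 4.77684919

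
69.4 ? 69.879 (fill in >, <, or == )<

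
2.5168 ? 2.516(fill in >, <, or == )>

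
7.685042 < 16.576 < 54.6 True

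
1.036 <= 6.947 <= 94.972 True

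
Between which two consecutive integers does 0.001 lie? 0 and 1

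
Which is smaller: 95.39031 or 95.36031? 95.36031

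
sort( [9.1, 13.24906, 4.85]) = [4.85, 9.1, 13.24906]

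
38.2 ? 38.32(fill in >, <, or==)<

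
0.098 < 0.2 True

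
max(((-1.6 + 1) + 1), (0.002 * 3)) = 0.4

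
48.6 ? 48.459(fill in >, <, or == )>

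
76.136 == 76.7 False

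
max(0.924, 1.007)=1.007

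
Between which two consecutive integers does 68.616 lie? 68 and 69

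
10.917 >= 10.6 True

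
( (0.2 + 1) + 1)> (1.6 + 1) False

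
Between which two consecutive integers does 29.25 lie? 29 and 30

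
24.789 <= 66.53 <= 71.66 True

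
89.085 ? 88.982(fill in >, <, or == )>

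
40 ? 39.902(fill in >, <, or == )>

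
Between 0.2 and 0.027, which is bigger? 0.2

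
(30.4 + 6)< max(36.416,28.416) True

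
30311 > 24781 True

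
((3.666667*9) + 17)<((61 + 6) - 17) False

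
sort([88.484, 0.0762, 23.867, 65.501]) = [0.0762, 23.867, 65.501, 88.484]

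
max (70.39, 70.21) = 70.39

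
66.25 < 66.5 True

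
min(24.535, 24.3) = 24.3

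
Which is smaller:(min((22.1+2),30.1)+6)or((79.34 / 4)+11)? (min((22.1+2),30.1)+6)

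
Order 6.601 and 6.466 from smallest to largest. 6.466, 6.601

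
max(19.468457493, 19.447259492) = 19.468457493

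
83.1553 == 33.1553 False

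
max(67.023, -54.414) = 67.023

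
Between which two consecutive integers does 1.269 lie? 1 and 2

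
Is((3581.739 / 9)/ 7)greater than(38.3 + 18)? Yes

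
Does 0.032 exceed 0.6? No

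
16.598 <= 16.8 True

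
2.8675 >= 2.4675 True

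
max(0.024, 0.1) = 0.1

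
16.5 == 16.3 False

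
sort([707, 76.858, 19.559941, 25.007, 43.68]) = [19.559941, 25.007, 43.68, 76.858, 707]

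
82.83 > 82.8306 False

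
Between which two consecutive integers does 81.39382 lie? 81 and 82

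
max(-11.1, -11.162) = -11.1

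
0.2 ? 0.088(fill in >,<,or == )>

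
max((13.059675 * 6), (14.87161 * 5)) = 78.35805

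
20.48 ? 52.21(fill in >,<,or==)<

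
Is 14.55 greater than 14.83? No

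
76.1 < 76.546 True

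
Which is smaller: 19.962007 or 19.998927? 19.962007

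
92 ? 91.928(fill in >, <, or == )>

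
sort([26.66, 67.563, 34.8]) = [26.66, 34.8, 67.563]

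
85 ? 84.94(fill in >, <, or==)>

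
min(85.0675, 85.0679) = 85.0675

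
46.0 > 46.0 False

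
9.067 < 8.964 False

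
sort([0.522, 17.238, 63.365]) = [0.522, 17.238, 63.365]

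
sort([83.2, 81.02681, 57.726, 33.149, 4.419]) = [4.419, 33.149, 57.726, 81.02681, 83.2]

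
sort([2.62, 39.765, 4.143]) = [2.62, 4.143, 39.765]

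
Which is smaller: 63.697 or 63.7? 63.697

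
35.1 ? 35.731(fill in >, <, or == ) <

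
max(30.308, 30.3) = 30.308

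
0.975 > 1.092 False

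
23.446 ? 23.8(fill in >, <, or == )<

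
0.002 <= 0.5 True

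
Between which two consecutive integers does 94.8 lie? 94 and 95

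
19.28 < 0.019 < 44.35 False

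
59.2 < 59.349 True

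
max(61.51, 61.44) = 61.51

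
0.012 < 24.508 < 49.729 True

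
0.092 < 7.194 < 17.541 True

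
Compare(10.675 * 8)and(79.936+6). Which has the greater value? (79.936+6)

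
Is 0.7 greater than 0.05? Yes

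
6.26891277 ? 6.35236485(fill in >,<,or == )<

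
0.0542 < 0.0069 False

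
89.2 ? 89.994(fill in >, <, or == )<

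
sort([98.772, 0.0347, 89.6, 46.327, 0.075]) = [0.0347, 0.075, 46.327, 89.6, 98.772]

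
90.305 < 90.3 False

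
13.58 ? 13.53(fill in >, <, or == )>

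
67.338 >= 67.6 False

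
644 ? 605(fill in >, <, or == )>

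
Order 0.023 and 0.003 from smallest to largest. 0.003, 0.023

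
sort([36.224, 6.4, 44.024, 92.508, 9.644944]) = [6.4, 9.644944, 36.224, 44.024, 92.508]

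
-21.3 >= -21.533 True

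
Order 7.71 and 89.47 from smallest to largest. 7.71, 89.47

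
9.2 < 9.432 True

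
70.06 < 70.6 True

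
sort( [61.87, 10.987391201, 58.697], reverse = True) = [61.87, 58.697, 10.987391201]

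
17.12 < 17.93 True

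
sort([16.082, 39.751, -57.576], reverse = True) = [39.751, 16.082, -57.576]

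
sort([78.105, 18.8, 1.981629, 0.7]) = [0.7, 1.981629, 18.8, 78.105]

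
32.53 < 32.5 False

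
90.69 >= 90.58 True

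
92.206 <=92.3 True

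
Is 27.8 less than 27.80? No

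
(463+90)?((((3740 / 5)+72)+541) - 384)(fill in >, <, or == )<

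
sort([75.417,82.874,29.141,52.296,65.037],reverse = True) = [82.874,75.417,65.037,52.296,29.141]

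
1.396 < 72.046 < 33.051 False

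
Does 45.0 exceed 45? No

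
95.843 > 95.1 True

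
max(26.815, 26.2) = 26.815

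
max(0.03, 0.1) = 0.1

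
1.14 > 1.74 False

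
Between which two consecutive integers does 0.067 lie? 0 and 1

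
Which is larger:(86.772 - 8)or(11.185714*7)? (86.772 - 8)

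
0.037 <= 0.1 True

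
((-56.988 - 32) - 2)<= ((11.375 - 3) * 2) True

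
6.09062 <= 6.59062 True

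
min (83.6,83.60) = 83.6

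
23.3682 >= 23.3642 True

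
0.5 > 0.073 True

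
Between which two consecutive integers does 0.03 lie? 0 and 1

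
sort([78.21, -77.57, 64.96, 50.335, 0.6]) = [-77.57, 0.6, 50.335, 64.96, 78.21]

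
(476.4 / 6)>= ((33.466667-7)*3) False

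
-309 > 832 False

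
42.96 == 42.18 False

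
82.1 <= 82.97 True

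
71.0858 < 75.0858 True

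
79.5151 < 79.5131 False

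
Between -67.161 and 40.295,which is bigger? 40.295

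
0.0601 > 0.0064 True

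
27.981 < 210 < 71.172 False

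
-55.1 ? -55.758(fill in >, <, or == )>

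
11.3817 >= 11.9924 False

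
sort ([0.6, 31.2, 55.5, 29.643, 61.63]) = [0.6, 29.643, 31.2, 55.5, 61.63]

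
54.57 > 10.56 True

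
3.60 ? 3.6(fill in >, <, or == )==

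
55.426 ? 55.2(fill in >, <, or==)>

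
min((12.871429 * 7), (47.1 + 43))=90.1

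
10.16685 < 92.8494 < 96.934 True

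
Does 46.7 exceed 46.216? Yes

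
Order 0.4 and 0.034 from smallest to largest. 0.034, 0.4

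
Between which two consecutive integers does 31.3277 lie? 31 and 32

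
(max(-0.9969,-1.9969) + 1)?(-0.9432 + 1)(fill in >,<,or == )<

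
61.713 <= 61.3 False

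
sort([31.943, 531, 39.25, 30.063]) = [30.063, 31.943, 39.25, 531]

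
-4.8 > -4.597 False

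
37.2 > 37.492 False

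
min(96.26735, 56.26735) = 56.26735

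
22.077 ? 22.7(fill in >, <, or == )<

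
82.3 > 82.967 False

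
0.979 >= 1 False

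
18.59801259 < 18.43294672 False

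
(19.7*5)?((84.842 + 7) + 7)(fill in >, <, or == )<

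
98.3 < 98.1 False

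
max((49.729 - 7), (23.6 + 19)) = 42.729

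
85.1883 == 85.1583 False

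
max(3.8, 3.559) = 3.8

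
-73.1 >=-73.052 False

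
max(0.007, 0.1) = 0.1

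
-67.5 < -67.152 True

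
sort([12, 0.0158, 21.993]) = [0.0158, 12, 21.993]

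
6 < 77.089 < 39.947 False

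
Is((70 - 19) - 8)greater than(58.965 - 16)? Yes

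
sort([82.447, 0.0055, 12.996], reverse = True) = [82.447, 12.996, 0.0055]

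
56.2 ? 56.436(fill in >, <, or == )<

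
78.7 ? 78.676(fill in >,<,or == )>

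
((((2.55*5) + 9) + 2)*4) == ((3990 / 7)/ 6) True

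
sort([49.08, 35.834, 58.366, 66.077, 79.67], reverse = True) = [79.67, 66.077, 58.366, 49.08, 35.834]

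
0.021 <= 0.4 True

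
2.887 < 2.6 False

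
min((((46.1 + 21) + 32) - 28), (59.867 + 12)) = 71.1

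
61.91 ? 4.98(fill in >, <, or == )>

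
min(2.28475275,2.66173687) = 2.28475275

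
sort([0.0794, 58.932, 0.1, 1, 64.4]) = [0.0794, 0.1, 1, 58.932, 64.4]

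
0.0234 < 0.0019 False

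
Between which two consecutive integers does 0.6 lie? 0 and 1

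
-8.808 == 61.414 False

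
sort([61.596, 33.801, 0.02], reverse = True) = [61.596, 33.801, 0.02]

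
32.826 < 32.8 False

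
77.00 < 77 False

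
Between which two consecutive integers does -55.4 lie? -56 and -55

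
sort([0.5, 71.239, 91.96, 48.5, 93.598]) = [0.5, 48.5, 71.239, 91.96, 93.598]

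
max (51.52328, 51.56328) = 51.56328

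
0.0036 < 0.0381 True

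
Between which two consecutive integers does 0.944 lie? 0 and 1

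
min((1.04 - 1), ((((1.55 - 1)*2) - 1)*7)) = 0.04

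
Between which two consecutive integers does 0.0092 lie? 0 and 1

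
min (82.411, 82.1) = 82.1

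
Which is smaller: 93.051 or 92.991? 92.991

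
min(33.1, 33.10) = 33.1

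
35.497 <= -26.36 False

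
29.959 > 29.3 True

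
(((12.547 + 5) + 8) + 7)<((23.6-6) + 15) True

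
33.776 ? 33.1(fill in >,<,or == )>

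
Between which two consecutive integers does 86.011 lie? 86 and 87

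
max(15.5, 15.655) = 15.655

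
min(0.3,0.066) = 0.066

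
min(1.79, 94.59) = 1.79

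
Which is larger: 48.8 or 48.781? 48.8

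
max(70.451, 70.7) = 70.7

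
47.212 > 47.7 False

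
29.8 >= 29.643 True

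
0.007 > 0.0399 False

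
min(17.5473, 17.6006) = 17.5473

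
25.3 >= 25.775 False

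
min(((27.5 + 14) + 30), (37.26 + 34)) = 71.26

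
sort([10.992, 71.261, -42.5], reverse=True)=[71.261, 10.992, -42.5]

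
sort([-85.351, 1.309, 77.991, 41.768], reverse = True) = [77.991, 41.768, 1.309, -85.351]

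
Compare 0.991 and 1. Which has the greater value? 1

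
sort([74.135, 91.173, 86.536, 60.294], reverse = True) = [91.173, 86.536, 74.135, 60.294]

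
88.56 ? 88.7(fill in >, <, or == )<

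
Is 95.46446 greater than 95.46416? Yes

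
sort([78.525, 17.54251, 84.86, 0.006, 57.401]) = [0.006, 17.54251, 57.401, 78.525, 84.86]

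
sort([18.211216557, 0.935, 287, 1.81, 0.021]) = [0.021, 0.935, 1.81, 18.211216557, 287]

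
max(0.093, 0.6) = 0.6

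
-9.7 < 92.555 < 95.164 True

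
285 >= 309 False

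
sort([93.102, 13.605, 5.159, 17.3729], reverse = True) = [93.102, 17.3729, 13.605, 5.159]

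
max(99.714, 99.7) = 99.714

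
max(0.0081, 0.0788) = 0.0788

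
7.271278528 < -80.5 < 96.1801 False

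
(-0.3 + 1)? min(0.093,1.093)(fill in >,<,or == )>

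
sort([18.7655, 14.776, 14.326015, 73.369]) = [14.326015, 14.776, 18.7655, 73.369]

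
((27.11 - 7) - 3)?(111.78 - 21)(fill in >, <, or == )<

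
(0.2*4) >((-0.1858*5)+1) True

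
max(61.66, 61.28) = 61.66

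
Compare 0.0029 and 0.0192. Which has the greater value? 0.0192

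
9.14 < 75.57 True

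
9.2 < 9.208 True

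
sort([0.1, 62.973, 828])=[0.1, 62.973, 828]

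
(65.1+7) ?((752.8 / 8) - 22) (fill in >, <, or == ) ==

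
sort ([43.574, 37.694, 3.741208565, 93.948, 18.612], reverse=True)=[93.948, 43.574, 37.694, 18.612, 3.741208565]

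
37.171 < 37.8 True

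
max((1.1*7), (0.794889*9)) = 7.7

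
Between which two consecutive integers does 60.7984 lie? 60 and 61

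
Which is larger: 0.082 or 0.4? 0.4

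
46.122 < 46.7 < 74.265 True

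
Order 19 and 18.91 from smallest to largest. 18.91, 19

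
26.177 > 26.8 False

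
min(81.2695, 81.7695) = 81.2695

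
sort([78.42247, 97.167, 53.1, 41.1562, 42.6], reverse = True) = [97.167, 78.42247, 53.1, 42.6, 41.1562]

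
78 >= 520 False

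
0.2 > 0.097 True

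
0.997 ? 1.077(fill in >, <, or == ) <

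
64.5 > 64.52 False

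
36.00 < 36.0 False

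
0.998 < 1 True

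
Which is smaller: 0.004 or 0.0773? 0.004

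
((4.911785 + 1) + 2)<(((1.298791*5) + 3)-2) False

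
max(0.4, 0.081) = 0.4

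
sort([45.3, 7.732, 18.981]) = [7.732, 18.981, 45.3]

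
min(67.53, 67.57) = 67.53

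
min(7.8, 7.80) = 7.8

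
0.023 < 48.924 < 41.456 False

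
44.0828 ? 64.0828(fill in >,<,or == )<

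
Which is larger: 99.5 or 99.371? 99.5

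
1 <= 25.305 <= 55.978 True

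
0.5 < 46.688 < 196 True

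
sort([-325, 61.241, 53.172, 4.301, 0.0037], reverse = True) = [61.241, 53.172, 4.301, 0.0037, -325]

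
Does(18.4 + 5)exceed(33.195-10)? Yes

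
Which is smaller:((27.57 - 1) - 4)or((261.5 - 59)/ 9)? ((261.5 - 59)/ 9)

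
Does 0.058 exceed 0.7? No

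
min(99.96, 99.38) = 99.38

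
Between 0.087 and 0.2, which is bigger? 0.2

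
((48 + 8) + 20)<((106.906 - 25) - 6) False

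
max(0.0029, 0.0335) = 0.0335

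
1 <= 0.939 False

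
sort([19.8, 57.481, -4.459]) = [-4.459, 19.8, 57.481]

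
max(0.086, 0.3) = 0.3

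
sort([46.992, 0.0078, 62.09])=[0.0078, 46.992, 62.09]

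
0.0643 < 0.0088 False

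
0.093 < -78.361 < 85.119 False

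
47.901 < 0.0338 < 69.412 False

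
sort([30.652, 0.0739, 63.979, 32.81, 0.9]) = [0.0739, 0.9, 30.652, 32.81, 63.979]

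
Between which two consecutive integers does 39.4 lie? 39 and 40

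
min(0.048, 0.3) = 0.048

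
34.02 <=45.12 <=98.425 True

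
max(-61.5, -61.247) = -61.247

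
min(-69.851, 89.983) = -69.851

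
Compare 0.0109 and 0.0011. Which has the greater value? 0.0109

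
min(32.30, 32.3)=32.30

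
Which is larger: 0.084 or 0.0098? 0.084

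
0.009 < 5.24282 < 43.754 True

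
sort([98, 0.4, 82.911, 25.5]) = [0.4, 25.5, 82.911, 98]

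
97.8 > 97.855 False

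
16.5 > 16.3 True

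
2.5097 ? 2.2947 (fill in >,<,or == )>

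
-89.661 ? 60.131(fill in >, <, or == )<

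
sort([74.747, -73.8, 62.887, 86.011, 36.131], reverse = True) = [86.011, 74.747, 62.887, 36.131, -73.8]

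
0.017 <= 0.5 True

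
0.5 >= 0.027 True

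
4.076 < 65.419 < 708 True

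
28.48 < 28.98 True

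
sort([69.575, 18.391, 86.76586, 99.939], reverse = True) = [99.939, 86.76586, 69.575, 18.391]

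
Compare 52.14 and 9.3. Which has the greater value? 52.14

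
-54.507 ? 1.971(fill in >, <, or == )<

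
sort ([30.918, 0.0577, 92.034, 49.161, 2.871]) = [0.0577, 2.871, 30.918, 49.161, 92.034]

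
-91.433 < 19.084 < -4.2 False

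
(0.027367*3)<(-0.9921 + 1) False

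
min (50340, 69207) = 50340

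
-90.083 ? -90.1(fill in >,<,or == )>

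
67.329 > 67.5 False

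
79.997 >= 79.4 True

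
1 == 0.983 False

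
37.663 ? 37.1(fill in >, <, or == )>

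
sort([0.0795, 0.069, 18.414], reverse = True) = [18.414, 0.0795, 0.069]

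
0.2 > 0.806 False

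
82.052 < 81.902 False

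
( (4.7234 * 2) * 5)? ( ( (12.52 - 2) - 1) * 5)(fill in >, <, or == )<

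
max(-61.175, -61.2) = -61.175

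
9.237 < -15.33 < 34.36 False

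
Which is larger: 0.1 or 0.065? 0.1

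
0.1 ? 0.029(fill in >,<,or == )>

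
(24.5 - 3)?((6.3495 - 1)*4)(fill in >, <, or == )>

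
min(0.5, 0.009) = 0.009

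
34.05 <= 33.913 False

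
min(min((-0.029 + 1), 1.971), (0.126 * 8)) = 0.971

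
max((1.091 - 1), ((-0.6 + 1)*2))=0.8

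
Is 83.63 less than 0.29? No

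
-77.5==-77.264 False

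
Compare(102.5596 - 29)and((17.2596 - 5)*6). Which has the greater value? (102.5596 - 29)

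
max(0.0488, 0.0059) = 0.0488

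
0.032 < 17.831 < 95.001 True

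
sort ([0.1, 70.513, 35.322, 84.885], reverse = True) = [84.885, 70.513, 35.322, 0.1]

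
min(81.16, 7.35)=7.35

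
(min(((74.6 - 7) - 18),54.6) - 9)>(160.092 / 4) True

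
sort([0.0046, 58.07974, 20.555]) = [0.0046, 20.555, 58.07974]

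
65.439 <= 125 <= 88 False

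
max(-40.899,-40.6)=-40.6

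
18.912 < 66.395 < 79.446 True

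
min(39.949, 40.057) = 39.949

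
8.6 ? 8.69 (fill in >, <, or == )<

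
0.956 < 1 True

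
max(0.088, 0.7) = 0.7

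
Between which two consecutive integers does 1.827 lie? 1 and 2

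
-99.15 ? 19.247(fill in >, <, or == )<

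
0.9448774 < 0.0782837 False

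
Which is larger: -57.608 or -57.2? -57.2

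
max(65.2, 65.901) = 65.901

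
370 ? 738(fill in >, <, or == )<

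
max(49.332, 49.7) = 49.7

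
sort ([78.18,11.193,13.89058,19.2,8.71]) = [8.71,11.193,13.89058,19.2,78.18]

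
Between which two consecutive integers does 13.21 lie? 13 and 14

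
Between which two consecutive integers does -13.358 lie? -14 and -13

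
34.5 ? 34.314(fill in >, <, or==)>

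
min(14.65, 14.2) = 14.2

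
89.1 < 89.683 True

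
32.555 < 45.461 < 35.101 False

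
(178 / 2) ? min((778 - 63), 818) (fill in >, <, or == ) <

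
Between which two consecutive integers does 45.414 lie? 45 and 46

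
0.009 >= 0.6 False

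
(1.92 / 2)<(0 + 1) True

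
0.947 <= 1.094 True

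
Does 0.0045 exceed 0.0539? No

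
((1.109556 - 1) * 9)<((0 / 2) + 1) True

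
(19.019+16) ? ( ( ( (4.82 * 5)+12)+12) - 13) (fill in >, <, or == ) <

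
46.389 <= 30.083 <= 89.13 False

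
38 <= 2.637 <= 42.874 False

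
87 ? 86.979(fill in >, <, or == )>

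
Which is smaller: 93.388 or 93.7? 93.388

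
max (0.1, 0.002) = 0.1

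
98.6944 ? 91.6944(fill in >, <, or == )>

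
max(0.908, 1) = 1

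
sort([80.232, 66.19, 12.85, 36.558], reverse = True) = [80.232, 66.19, 36.558, 12.85]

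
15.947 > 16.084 False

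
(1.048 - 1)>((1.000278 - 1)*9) True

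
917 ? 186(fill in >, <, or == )>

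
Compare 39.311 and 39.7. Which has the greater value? 39.7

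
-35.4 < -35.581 False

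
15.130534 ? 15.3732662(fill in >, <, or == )<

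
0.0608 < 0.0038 False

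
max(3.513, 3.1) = 3.513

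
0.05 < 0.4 True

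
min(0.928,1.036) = 0.928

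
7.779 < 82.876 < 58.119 False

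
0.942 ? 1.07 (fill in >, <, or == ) <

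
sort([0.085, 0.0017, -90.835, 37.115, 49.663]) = [-90.835, 0.0017, 0.085, 37.115, 49.663]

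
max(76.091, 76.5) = 76.5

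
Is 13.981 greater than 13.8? Yes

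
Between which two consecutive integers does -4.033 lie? -5 and -4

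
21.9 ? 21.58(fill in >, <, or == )>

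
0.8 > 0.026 True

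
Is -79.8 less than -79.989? No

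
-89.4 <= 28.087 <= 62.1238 True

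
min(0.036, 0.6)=0.036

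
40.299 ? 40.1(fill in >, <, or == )>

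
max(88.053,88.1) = 88.1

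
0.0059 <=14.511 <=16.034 True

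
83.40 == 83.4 True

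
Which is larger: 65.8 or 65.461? 65.8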